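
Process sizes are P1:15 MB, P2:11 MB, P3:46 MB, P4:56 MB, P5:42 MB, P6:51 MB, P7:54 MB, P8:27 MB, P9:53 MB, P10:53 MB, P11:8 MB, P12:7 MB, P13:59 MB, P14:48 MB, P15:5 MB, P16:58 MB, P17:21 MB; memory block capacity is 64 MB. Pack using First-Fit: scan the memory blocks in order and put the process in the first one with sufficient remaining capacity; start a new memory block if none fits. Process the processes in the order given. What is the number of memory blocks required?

Put P1 (15 MB) in memory block 1; 49 MB remain.
Put P2 (11 MB) in memory block 1; 38 MB remain.
Put P3 (46 MB) in memory block 2; 18 MB remain.
Put P4 (56 MB) in memory block 3; 8 MB remain.
Put P5 (42 MB) in memory block 4; 22 MB remain.
Put P6 (51 MB) in memory block 5; 13 MB remain.
Put P7 (54 MB) in memory block 6; 10 MB remain.
Put P8 (27 MB) in memory block 1; 11 MB remain.
Put P9 (53 MB) in memory block 7; 11 MB remain.
Put P10 (53 MB) in memory block 8; 11 MB remain.
Put P11 (8 MB) in memory block 1; 3 MB remain.
Put P12 (7 MB) in memory block 2; 11 MB remain.
Put P13 (59 MB) in memory block 9; 5 MB remain.
Put P14 (48 MB) in memory block 10; 16 MB remain.
Put P15 (5 MB) in memory block 2; 6 MB remain.
Put P16 (58 MB) in memory block 11; 6 MB remain.
Put P17 (21 MB) in memory block 4; 1 MB remain.

11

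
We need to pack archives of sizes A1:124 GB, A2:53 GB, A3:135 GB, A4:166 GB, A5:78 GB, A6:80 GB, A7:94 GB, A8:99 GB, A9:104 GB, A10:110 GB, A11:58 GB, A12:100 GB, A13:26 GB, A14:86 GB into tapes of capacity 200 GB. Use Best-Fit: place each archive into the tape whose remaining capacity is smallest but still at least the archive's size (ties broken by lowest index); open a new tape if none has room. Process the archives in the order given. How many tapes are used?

tape 1: place A1 (124 GB), 76 GB left
tape 1: place A2 (53 GB), 23 GB left
tape 2: place A3 (135 GB), 65 GB left
tape 3: place A4 (166 GB), 34 GB left
tape 4: place A5 (78 GB), 122 GB left
tape 4: place A6 (80 GB), 42 GB left
tape 5: place A7 (94 GB), 106 GB left
tape 5: place A8 (99 GB), 7 GB left
tape 6: place A9 (104 GB), 96 GB left
tape 7: place A10 (110 GB), 90 GB left
tape 2: place A11 (58 GB), 7 GB left
tape 8: place A12 (100 GB), 100 GB left
tape 3: place A13 (26 GB), 8 GB left
tape 7: place A14 (86 GB), 4 GB left

8 tapes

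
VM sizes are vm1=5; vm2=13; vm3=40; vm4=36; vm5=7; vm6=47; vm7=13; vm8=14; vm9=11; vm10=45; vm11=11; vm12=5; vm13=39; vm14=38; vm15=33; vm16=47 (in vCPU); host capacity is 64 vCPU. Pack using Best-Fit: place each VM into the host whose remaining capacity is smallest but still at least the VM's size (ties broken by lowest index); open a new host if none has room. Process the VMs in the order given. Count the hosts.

8 hosts

Put vm1 (5 vCPU) in host 1; 59 vCPU remain.
Put vm2 (13 vCPU) in host 1; 46 vCPU remain.
Put vm3 (40 vCPU) in host 1; 6 vCPU remain.
Put vm4 (36 vCPU) in host 2; 28 vCPU remain.
Put vm5 (7 vCPU) in host 2; 21 vCPU remain.
Put vm6 (47 vCPU) in host 3; 17 vCPU remain.
Put vm7 (13 vCPU) in host 3; 4 vCPU remain.
Put vm8 (14 vCPU) in host 2; 7 vCPU remain.
Put vm9 (11 vCPU) in host 4; 53 vCPU remain.
Put vm10 (45 vCPU) in host 4; 8 vCPU remain.
Put vm11 (11 vCPU) in host 5; 53 vCPU remain.
Put vm12 (5 vCPU) in host 1; 1 vCPU remain.
Put vm13 (39 vCPU) in host 5; 14 vCPU remain.
Put vm14 (38 vCPU) in host 6; 26 vCPU remain.
Put vm15 (33 vCPU) in host 7; 31 vCPU remain.
Put vm16 (47 vCPU) in host 8; 17 vCPU remain.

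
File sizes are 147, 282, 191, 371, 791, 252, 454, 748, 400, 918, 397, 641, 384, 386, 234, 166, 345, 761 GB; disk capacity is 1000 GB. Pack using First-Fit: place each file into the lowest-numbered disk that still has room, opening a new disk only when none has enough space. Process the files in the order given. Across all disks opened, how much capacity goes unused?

1132

147 GB → disk 1 (remaining 853 GB)
282 GB → disk 1 (remaining 571 GB)
191 GB → disk 1 (remaining 380 GB)
371 GB → disk 1 (remaining 9 GB)
791 GB → disk 2 (remaining 209 GB)
252 GB → disk 3 (remaining 748 GB)
454 GB → disk 3 (remaining 294 GB)
748 GB → disk 4 (remaining 252 GB)
400 GB → disk 5 (remaining 600 GB)
918 GB → disk 6 (remaining 82 GB)
397 GB → disk 5 (remaining 203 GB)
641 GB → disk 7 (remaining 359 GB)
384 GB → disk 8 (remaining 616 GB)
386 GB → disk 8 (remaining 230 GB)
234 GB → disk 3 (remaining 60 GB)
166 GB → disk 2 (remaining 43 GB)
345 GB → disk 7 (remaining 14 GB)
761 GB → disk 9 (remaining 239 GB)
9 disks × 1000 GB = 9000 GB; used 7868 GB; unused 1132 GB.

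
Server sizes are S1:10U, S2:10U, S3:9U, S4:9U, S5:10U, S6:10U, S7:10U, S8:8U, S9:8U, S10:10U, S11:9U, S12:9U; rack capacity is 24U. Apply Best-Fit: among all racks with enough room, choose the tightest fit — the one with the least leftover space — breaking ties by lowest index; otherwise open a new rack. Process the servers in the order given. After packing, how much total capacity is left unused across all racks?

32

Put S1 (10U) in rack 1; 14U remain.
Put S2 (10U) in rack 1; 4U remain.
Put S3 (9U) in rack 2; 15U remain.
Put S4 (9U) in rack 2; 6U remain.
Put S5 (10U) in rack 3; 14U remain.
Put S6 (10U) in rack 3; 4U remain.
Put S7 (10U) in rack 4; 14U remain.
Put S8 (8U) in rack 4; 6U remain.
Put S9 (8U) in rack 5; 16U remain.
Put S10 (10U) in rack 5; 6U remain.
Put S11 (9U) in rack 6; 15U remain.
Put S12 (9U) in rack 6; 6U remain.
6 racks × 24U = 144U; used 112U; unused 32U.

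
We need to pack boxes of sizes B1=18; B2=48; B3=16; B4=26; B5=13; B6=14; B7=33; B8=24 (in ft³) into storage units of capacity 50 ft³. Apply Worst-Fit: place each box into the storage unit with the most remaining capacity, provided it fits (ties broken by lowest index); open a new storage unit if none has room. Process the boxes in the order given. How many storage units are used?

5 storage units

B1 (18 ft³) → storage unit 1 (remaining 32 ft³)
B2 (48 ft³) → storage unit 2 (remaining 2 ft³)
B3 (16 ft³) → storage unit 1 (remaining 16 ft³)
B4 (26 ft³) → storage unit 3 (remaining 24 ft³)
B5 (13 ft³) → storage unit 3 (remaining 11 ft³)
B6 (14 ft³) → storage unit 1 (remaining 2 ft³)
B7 (33 ft³) → storage unit 4 (remaining 17 ft³)
B8 (24 ft³) → storage unit 5 (remaining 26 ft³)
Final storage units: [18,16,14] [48] [26,13] [33] [24].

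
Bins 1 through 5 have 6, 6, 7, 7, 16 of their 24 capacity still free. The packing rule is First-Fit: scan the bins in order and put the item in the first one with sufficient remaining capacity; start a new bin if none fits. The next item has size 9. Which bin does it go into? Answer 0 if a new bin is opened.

5

Bins with room: bin 5 (16).
The first with room is bin 5.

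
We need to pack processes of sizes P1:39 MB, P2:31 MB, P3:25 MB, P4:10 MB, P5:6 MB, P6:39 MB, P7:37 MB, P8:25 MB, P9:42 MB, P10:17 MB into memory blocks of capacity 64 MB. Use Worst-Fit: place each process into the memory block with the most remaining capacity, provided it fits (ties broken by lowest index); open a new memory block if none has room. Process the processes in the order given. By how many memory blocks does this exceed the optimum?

0

Worst-Fit: [39,10,6] [31,25] [39,17] [37,25] [42] → 5 memory blocks.
Total size 271 MB; any packing needs at least ⌈271/64⌉ = 5 memory blocks.
So 5 is already optimal.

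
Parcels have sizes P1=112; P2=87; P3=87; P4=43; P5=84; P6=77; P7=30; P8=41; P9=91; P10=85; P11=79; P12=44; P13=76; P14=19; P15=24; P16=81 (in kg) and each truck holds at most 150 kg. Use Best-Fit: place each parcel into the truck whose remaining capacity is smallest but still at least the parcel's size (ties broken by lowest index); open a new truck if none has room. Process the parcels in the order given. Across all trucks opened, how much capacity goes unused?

truck 1: place P1 (112 kg), 38 kg left
truck 2: place P2 (87 kg), 63 kg left
truck 3: place P3 (87 kg), 63 kg left
truck 2: place P4 (43 kg), 20 kg left
truck 4: place P5 (84 kg), 66 kg left
truck 5: place P6 (77 kg), 73 kg left
truck 1: place P7 (30 kg), 8 kg left
truck 3: place P8 (41 kg), 22 kg left
truck 6: place P9 (91 kg), 59 kg left
truck 7: place P10 (85 kg), 65 kg left
truck 8: place P11 (79 kg), 71 kg left
truck 6: place P12 (44 kg), 15 kg left
truck 9: place P13 (76 kg), 74 kg left
truck 2: place P14 (19 kg), 1 kg left
truck 7: place P15 (24 kg), 41 kg left
truck 10: place P16 (81 kg), 69 kg left
10 trucks × 150 kg = 1500 kg; used 1060 kg; unused 440 kg.

440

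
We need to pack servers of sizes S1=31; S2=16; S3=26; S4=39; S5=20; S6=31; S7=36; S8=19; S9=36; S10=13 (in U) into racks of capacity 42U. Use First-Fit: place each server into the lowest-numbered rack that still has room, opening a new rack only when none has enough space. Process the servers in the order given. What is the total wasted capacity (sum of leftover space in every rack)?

69

Put S1 (31U) in rack 1; 11U remain.
Put S2 (16U) in rack 2; 26U remain.
Put S3 (26U) in rack 2; 0U remain.
Put S4 (39U) in rack 3; 3U remain.
Put S5 (20U) in rack 4; 22U remain.
Put S6 (31U) in rack 5; 11U remain.
Put S7 (36U) in rack 6; 6U remain.
Put S8 (19U) in rack 4; 3U remain.
Put S9 (36U) in rack 7; 6U remain.
Put S10 (13U) in rack 8; 29U remain.
8 racks × 42U = 336U; used 267U; unused 69U.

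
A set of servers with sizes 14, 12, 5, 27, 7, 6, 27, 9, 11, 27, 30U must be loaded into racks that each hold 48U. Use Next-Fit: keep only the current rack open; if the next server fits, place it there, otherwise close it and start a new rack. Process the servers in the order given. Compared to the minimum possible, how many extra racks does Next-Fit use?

1

Next-Fit: [14,12,5] [27,7,6] [27,9,11] [27] [30] → 5 racks.
Total size 175U; any packing needs at least ⌈175/48⌉ = 4 racks.
An optimal packing achieves that bound: [30,14] [27,12,9] [27,11,7] [27,6,5] → 4 racks.
Excess: 5 − 4 = 1.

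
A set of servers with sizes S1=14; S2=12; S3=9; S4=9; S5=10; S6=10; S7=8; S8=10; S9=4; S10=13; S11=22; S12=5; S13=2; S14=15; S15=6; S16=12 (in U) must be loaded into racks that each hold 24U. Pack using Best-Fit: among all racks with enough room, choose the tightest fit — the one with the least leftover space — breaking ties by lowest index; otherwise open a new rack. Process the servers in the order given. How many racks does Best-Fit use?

8

rack 1: place S1 (14U), 10U left
rack 2: place S2 (12U), 12U left
rack 1: place S3 (9U), 1U left
rack 2: place S4 (9U), 3U left
rack 3: place S5 (10U), 14U left
rack 3: place S6 (10U), 4U left
rack 4: place S7 (8U), 16U left
rack 4: place S8 (10U), 6U left
rack 3: place S9 (4U), 0U left
rack 5: place S10 (13U), 11U left
rack 6: place S11 (22U), 2U left
rack 4: place S12 (5U), 1U left
rack 6: place S13 (2U), 0U left
rack 7: place S14 (15U), 9U left
rack 7: place S15 (6U), 3U left
rack 8: place S16 (12U), 12U left
Final racks: [14,9] [12,9] [10,10,4] [8,10,5] [13] [22,2] [15,6] [12].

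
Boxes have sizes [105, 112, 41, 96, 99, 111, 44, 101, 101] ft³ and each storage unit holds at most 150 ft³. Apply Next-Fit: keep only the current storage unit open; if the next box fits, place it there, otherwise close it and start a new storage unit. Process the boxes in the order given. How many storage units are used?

Put 105 ft³ in storage unit 1; 45 ft³ remain.
Put 112 ft³ in storage unit 2; 38 ft³ remain.
Put 41 ft³ in storage unit 3; 109 ft³ remain.
Put 96 ft³ in storage unit 3; 13 ft³ remain.
Put 99 ft³ in storage unit 4; 51 ft³ remain.
Put 111 ft³ in storage unit 5; 39 ft³ remain.
Put 44 ft³ in storage unit 6; 106 ft³ remain.
Put 101 ft³ in storage unit 6; 5 ft³ remain.
Put 101 ft³ in storage unit 7; 49 ft³ remain.
Final storage units: [105] [112] [41,96] [99] [111] [44,101] [101].

7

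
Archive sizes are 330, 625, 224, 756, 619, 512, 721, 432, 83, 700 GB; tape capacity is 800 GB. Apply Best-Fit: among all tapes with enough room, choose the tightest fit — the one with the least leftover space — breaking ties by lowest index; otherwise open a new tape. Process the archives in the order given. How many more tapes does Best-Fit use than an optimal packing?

Best-Fit: [330,224] [625,83] [756] [619] [512] [721] [432] [700] → 8 tapes.
Total size 5002 GB; any packing needs at least ⌈5002/800⌉ = 7 tapes.
An optimal packing achieves that bound: [756] [721] [700,83] [625] [619] [512,224] [432,330] → 7 tapes.
Excess: 8 − 7 = 1.

1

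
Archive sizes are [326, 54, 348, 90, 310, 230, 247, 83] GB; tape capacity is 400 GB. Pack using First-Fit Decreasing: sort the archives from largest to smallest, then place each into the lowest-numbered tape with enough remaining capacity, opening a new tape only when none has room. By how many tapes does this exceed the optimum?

First-Fit Decreasing: [348] [326,54] [310,90] [247,83] [230] → 5 tapes.
Total size 1688 GB; any packing needs at least ⌈1688/400⌉ = 5 tapes.
So 5 is already optimal.

0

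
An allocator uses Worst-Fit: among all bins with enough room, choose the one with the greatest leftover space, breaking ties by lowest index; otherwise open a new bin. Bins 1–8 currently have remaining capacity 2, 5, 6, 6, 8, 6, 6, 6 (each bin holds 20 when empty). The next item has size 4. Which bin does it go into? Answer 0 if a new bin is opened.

5

Bins with room: bin 2 (5), bin 3 (6), bin 4 (6), bin 5 (8), bin 6 (6), bin 7 (6), bin 8 (6).
Most room is bin 5 with 8 free.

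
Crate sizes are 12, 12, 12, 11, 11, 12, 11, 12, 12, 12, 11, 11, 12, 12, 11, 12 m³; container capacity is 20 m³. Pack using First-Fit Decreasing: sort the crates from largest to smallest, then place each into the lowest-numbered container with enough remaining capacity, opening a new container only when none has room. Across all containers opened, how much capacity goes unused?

Sorted descending: 12, 12, 12, 12, 12, 12, 12, 12, 12, 12, 11, 11, 11, 11, 11, 11.
12 m³ → container 1 (remaining 8 m³)
12 m³ → container 2 (remaining 8 m³)
12 m³ → container 3 (remaining 8 m³)
12 m³ → container 4 (remaining 8 m³)
12 m³ → container 5 (remaining 8 m³)
12 m³ → container 6 (remaining 8 m³)
12 m³ → container 7 (remaining 8 m³)
12 m³ → container 8 (remaining 8 m³)
12 m³ → container 9 (remaining 8 m³)
12 m³ → container 10 (remaining 8 m³)
11 m³ → container 11 (remaining 9 m³)
11 m³ → container 12 (remaining 9 m³)
11 m³ → container 13 (remaining 9 m³)
11 m³ → container 14 (remaining 9 m³)
11 m³ → container 15 (remaining 9 m³)
11 m³ → container 16 (remaining 9 m³)
16 containers × 20 m³ = 320 m³; used 186 m³; unused 134 m³.

134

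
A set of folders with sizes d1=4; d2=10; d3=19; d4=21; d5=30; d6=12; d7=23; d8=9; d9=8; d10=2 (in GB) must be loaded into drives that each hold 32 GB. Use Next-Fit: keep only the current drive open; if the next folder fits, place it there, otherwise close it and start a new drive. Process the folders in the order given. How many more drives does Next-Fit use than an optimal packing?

Next-Fit: [4,10] [19] [21] [30] [12] [23,9] [8,2] → 7 drives.
Total size 138 GB; any packing needs at least ⌈138/32⌉ = 5 drives.
An optimal packing achieves that bound: [30,2] [23,9] [21,10] [19,12] [8,4] → 5 drives.
Excess: 7 − 5 = 2.

2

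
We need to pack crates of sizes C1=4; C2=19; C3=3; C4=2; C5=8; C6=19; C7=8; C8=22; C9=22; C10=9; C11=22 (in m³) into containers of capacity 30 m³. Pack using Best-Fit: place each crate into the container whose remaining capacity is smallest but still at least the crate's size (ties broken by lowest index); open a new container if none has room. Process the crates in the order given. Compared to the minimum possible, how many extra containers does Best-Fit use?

Best-Fit: [4,19,3,2] [8,19] [8,22] [22] [9] [22] → 6 containers.
Total size 138 m³; any packing needs at least ⌈138/30⌉ = 5 containers.
An optimal packing achieves that bound: [22,8] [22,8] [22,4,3] [19,9,2] [19] → 5 containers.
Excess: 6 − 5 = 1.

1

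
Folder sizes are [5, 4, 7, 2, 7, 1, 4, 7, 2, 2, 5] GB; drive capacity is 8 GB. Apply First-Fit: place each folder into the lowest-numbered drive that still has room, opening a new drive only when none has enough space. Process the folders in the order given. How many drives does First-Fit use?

drive 1: place 5 GB, 3 GB left
drive 2: place 4 GB, 4 GB left
drive 3: place 7 GB, 1 GB left
drive 1: place 2 GB, 1 GB left
drive 4: place 7 GB, 1 GB left
drive 1: place 1 GB, 0 GB left
drive 2: place 4 GB, 0 GB left
drive 5: place 7 GB, 1 GB left
drive 6: place 2 GB, 6 GB left
drive 6: place 2 GB, 4 GB left
drive 7: place 5 GB, 3 GB left

7 drives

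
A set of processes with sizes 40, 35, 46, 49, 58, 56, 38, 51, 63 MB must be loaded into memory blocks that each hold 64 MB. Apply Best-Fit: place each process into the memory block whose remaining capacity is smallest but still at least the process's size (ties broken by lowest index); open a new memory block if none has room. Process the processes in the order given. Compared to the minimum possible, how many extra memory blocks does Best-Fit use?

Best-Fit: [40] [35] [46] [49] [58] [56] [38] [51] [63] → 9 memory blocks.
9 processes exceed 32 MB (half the capacity), and no two of those can share a memory block, so at least 9 memory blocks are needed.
So 9 is already optimal.

0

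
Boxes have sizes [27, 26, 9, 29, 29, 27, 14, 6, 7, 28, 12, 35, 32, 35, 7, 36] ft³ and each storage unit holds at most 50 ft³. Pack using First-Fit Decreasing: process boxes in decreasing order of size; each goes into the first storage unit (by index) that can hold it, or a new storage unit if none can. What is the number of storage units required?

Sorted descending: 36, 35, 35, 32, 29, 29, 28, 27, 27, 26, 14, 12, 9, 7, 7, 6.
Put 36 ft³ in storage unit 1; 14 ft³ remain.
Put 35 ft³ in storage unit 2; 15 ft³ remain.
Put 35 ft³ in storage unit 3; 15 ft³ remain.
Put 32 ft³ in storage unit 4; 18 ft³ remain.
Put 29 ft³ in storage unit 5; 21 ft³ remain.
Put 29 ft³ in storage unit 6; 21 ft³ remain.
Put 28 ft³ in storage unit 7; 22 ft³ remain.
Put 27 ft³ in storage unit 8; 23 ft³ remain.
Put 27 ft³ in storage unit 9; 23 ft³ remain.
Put 26 ft³ in storage unit 10; 24 ft³ remain.
Put 14 ft³ in storage unit 1; 0 ft³ remain.
Put 12 ft³ in storage unit 2; 3 ft³ remain.
Put 9 ft³ in storage unit 3; 6 ft³ remain.
Put 7 ft³ in storage unit 4; 11 ft³ remain.
Put 7 ft³ in storage unit 4; 4 ft³ remain.
Put 6 ft³ in storage unit 3; 0 ft³ remain.

10 storage units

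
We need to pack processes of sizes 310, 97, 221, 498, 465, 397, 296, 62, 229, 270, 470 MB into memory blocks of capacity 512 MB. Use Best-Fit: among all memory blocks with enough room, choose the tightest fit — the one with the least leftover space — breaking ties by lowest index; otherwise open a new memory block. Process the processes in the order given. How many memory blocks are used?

memory block 1: place 310 MB, 202 MB left
memory block 1: place 97 MB, 105 MB left
memory block 2: place 221 MB, 291 MB left
memory block 3: place 498 MB, 14 MB left
memory block 4: place 465 MB, 47 MB left
memory block 5: place 397 MB, 115 MB left
memory block 6: place 296 MB, 216 MB left
memory block 1: place 62 MB, 43 MB left
memory block 2: place 229 MB, 62 MB left
memory block 7: place 270 MB, 242 MB left
memory block 8: place 470 MB, 42 MB left
Final memory blocks: [310,97,62] [221,229] [498] [465] [397] [296] [270] [470].

8 memory blocks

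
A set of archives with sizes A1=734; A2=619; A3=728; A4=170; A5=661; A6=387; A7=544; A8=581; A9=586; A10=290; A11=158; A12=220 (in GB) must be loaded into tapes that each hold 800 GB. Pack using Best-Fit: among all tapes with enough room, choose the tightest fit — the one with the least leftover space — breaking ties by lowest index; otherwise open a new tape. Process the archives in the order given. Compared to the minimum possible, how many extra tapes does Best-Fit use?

0

Best-Fit: [734] [619,170] [728] [661] [387,290] [544,220] [581] [586,158] → 8 tapes.
Total size 5678 GB; any packing needs at least ⌈5678/800⌉ = 8 tapes.
So 8 is already optimal.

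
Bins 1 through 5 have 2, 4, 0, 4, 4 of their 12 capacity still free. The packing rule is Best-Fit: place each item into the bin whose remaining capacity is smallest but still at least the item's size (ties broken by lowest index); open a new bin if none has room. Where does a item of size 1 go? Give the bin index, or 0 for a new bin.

1

Bins with room: bin 1 (2), bin 2 (4), bin 4 (4), bin 5 (4).
Tightest fit is bin 1 with 2 free.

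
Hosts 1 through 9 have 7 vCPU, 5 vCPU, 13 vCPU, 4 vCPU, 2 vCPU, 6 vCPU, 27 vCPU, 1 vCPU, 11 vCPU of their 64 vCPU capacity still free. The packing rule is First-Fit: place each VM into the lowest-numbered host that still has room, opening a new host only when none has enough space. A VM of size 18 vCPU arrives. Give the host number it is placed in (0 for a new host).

Hosts with room: host 7 (27 vCPU).
The first with room is host 7.

7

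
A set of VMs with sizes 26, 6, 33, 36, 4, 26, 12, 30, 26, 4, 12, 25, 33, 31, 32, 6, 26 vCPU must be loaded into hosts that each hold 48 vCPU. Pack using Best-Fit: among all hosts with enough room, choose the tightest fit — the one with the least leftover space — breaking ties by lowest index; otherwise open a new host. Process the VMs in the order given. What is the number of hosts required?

11

26 vCPU → host 1 (remaining 22 vCPU)
6 vCPU → host 1 (remaining 16 vCPU)
33 vCPU → host 2 (remaining 15 vCPU)
36 vCPU → host 3 (remaining 12 vCPU)
4 vCPU → host 3 (remaining 8 vCPU)
26 vCPU → host 4 (remaining 22 vCPU)
12 vCPU → host 2 (remaining 3 vCPU)
30 vCPU → host 5 (remaining 18 vCPU)
26 vCPU → host 6 (remaining 22 vCPU)
4 vCPU → host 3 (remaining 4 vCPU)
12 vCPU → host 1 (remaining 4 vCPU)
25 vCPU → host 7 (remaining 23 vCPU)
33 vCPU → host 8 (remaining 15 vCPU)
31 vCPU → host 9 (remaining 17 vCPU)
32 vCPU → host 10 (remaining 16 vCPU)
6 vCPU → host 8 (remaining 9 vCPU)
26 vCPU → host 11 (remaining 22 vCPU)
Final hosts: [26,6,12] [33,12] [36,4,4] [26] [30] [26] [25] [33,6] [31] [32] [26].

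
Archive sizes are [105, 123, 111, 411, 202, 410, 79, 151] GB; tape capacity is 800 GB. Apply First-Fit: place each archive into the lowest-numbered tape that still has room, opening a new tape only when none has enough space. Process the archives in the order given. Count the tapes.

3

Put 105 GB in tape 1; 695 GB remain.
Put 123 GB in tape 1; 572 GB remain.
Put 111 GB in tape 1; 461 GB remain.
Put 411 GB in tape 1; 50 GB remain.
Put 202 GB in tape 2; 598 GB remain.
Put 410 GB in tape 2; 188 GB remain.
Put 79 GB in tape 2; 109 GB remain.
Put 151 GB in tape 3; 649 GB remain.
Final tapes: [105,123,111,411] [202,410,79] [151].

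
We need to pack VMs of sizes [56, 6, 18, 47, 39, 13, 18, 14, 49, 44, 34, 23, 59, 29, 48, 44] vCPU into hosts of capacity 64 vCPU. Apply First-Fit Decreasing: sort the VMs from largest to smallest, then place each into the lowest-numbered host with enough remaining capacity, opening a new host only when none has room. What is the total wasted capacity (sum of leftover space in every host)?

Sorted descending: 59, 56, 49, 48, 47, 44, 44, 39, 34, 29, 23, 18, 18, 14, 13, 6.
host 1: place 59 vCPU, 5 vCPU left
host 2: place 56 vCPU, 8 vCPU left
host 3: place 49 vCPU, 15 vCPU left
host 4: place 48 vCPU, 16 vCPU left
host 5: place 47 vCPU, 17 vCPU left
host 6: place 44 vCPU, 20 vCPU left
host 7: place 44 vCPU, 20 vCPU left
host 8: place 39 vCPU, 25 vCPU left
host 9: place 34 vCPU, 30 vCPU left
host 9: place 29 vCPU, 1 vCPU left
host 8: place 23 vCPU, 2 vCPU left
host 6: place 18 vCPU, 2 vCPU left
host 7: place 18 vCPU, 2 vCPU left
host 3: place 14 vCPU, 1 vCPU left
host 4: place 13 vCPU, 3 vCPU left
host 2: place 6 vCPU, 2 vCPU left
9 hosts × 64 vCPU = 576 vCPU; used 541 vCPU; unused 35 vCPU.

35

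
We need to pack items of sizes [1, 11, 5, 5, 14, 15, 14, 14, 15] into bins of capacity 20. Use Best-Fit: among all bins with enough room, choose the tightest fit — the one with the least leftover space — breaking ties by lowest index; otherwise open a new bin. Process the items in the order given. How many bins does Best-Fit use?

Put 1 in bin 1; 19 remain.
Put 11 in bin 1; 8 remain.
Put 5 in bin 1; 3 remain.
Put 5 in bin 2; 15 remain.
Put 14 in bin 2; 1 remain.
Put 15 in bin 3; 5 remain.
Put 14 in bin 4; 6 remain.
Put 14 in bin 5; 6 remain.
Put 15 in bin 6; 5 remain.
Final bins: [1,11,5] [5,14] [15] [14] [14] [15].

6 bins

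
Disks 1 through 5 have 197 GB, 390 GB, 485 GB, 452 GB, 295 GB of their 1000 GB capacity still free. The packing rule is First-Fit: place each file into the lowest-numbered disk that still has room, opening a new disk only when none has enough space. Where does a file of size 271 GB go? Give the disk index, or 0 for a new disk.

2

Disks with room: disk 2 (390 GB), disk 3 (485 GB), disk 4 (452 GB), disk 5 (295 GB).
The first with room is disk 2.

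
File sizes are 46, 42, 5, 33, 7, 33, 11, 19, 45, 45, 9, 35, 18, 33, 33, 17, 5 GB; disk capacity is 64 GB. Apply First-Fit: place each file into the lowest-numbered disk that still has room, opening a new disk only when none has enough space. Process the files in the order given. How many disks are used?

disk 1: place 46 GB, 18 GB left
disk 2: place 42 GB, 22 GB left
disk 1: place 5 GB, 13 GB left
disk 3: place 33 GB, 31 GB left
disk 1: place 7 GB, 6 GB left
disk 4: place 33 GB, 31 GB left
disk 2: place 11 GB, 11 GB left
disk 3: place 19 GB, 12 GB left
disk 5: place 45 GB, 19 GB left
disk 6: place 45 GB, 19 GB left
disk 2: place 9 GB, 2 GB left
disk 7: place 35 GB, 29 GB left
disk 4: place 18 GB, 13 GB left
disk 8: place 33 GB, 31 GB left
disk 9: place 33 GB, 31 GB left
disk 5: place 17 GB, 2 GB left
disk 1: place 5 GB, 1 GB left
Final disks: [46,5,7,5] [42,11,9] [33,19] [33,18] [45,17] [45] [35] [33] [33].

9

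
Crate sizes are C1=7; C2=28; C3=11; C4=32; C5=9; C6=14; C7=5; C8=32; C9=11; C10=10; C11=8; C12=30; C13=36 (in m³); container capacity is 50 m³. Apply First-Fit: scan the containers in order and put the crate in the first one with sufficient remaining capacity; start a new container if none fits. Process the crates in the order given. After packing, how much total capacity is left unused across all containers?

67

Put C1 (7 m³) in container 1; 43 m³ remain.
Put C2 (28 m³) in container 1; 15 m³ remain.
Put C3 (11 m³) in container 1; 4 m³ remain.
Put C4 (32 m³) in container 2; 18 m³ remain.
Put C5 (9 m³) in container 2; 9 m³ remain.
Put C6 (14 m³) in container 3; 36 m³ remain.
Put C7 (5 m³) in container 2; 4 m³ remain.
Put C8 (32 m³) in container 3; 4 m³ remain.
Put C9 (11 m³) in container 4; 39 m³ remain.
Put C10 (10 m³) in container 4; 29 m³ remain.
Put C11 (8 m³) in container 4; 21 m³ remain.
Put C12 (30 m³) in container 5; 20 m³ remain.
Put C13 (36 m³) in container 6; 14 m³ remain.
6 containers × 50 m³ = 300 m³; used 233 m³; unused 67 m³.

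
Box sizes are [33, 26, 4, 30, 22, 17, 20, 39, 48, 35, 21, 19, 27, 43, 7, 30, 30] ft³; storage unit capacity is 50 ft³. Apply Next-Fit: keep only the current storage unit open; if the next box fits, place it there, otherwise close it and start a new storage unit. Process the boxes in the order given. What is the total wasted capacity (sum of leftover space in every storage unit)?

199

Put 33 ft³ in storage unit 1; 17 ft³ remain.
Put 26 ft³ in storage unit 2; 24 ft³ remain.
Put 4 ft³ in storage unit 2; 20 ft³ remain.
Put 30 ft³ in storage unit 3; 20 ft³ remain.
Put 22 ft³ in storage unit 4; 28 ft³ remain.
Put 17 ft³ in storage unit 4; 11 ft³ remain.
Put 20 ft³ in storage unit 5; 30 ft³ remain.
Put 39 ft³ in storage unit 6; 11 ft³ remain.
Put 48 ft³ in storage unit 7; 2 ft³ remain.
Put 35 ft³ in storage unit 8; 15 ft³ remain.
Put 21 ft³ in storage unit 9; 29 ft³ remain.
Put 19 ft³ in storage unit 9; 10 ft³ remain.
Put 27 ft³ in storage unit 10; 23 ft³ remain.
Put 43 ft³ in storage unit 11; 7 ft³ remain.
Put 7 ft³ in storage unit 11; 0 ft³ remain.
Put 30 ft³ in storage unit 12; 20 ft³ remain.
Put 30 ft³ in storage unit 13; 20 ft³ remain.
13 storage units × 50 ft³ = 650 ft³; used 451 ft³; unused 199 ft³.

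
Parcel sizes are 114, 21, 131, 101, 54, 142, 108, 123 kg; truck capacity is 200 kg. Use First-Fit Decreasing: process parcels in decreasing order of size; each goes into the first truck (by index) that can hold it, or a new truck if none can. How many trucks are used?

6

Sorted descending: 142, 131, 123, 114, 108, 101, 54, 21.
Put 142 kg in truck 1; 58 kg remain.
Put 131 kg in truck 2; 69 kg remain.
Put 123 kg in truck 3; 77 kg remain.
Put 114 kg in truck 4; 86 kg remain.
Put 108 kg in truck 5; 92 kg remain.
Put 101 kg in truck 6; 99 kg remain.
Put 54 kg in truck 1; 4 kg remain.
Put 21 kg in truck 2; 48 kg remain.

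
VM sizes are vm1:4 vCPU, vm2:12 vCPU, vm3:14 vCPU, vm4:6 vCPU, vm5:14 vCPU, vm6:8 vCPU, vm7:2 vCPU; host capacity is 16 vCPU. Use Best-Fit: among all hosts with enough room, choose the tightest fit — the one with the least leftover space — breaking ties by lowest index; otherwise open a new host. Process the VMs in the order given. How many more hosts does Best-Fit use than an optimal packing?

0

Best-Fit: [4,12] [14,2] [6,8] [14] → 4 hosts.
Total size 60 vCPU; any packing needs at least ⌈60/16⌉ = 4 hosts.
So 4 is already optimal.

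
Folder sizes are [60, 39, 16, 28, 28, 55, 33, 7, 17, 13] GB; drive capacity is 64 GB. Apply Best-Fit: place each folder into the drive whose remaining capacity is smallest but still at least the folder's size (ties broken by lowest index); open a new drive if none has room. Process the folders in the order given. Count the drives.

5

60 GB → drive 1 (remaining 4 GB)
39 GB → drive 2 (remaining 25 GB)
16 GB → drive 2 (remaining 9 GB)
28 GB → drive 3 (remaining 36 GB)
28 GB → drive 3 (remaining 8 GB)
55 GB → drive 4 (remaining 9 GB)
33 GB → drive 5 (remaining 31 GB)
7 GB → drive 3 (remaining 1 GB)
17 GB → drive 5 (remaining 14 GB)
13 GB → drive 5 (remaining 1 GB)
Final drives: [60] [39,16] [28,28,7] [55] [33,17,13].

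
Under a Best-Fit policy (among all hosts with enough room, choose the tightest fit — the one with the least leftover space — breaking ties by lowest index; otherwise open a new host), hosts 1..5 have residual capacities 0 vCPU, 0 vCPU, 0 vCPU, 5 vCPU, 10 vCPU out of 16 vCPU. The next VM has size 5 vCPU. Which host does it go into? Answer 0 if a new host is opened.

4

Hosts with room: host 4 (5 vCPU), host 5 (10 vCPU).
Tightest fit is host 4 with 5 vCPU free.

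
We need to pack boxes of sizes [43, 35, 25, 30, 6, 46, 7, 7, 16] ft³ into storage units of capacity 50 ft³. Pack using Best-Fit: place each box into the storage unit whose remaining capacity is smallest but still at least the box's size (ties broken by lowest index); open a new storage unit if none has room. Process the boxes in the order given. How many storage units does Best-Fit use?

5

storage unit 1: place 43 ft³, 7 ft³ left
storage unit 2: place 35 ft³, 15 ft³ left
storage unit 3: place 25 ft³, 25 ft³ left
storage unit 4: place 30 ft³, 20 ft³ left
storage unit 1: place 6 ft³, 1 ft³ left
storage unit 5: place 46 ft³, 4 ft³ left
storage unit 2: place 7 ft³, 8 ft³ left
storage unit 2: place 7 ft³, 1 ft³ left
storage unit 4: place 16 ft³, 4 ft³ left
Final storage units: [43,6] [35,7,7] [25] [30,16] [46].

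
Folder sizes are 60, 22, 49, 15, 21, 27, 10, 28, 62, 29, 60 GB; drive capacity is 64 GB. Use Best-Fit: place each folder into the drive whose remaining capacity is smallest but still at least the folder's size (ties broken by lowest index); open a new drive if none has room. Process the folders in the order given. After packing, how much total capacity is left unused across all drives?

65

drive 1: place 60 GB, 4 GB left
drive 2: place 22 GB, 42 GB left
drive 3: place 49 GB, 15 GB left
drive 3: place 15 GB, 0 GB left
drive 2: place 21 GB, 21 GB left
drive 4: place 27 GB, 37 GB left
drive 2: place 10 GB, 11 GB left
drive 4: place 28 GB, 9 GB left
drive 5: place 62 GB, 2 GB left
drive 6: place 29 GB, 35 GB left
drive 7: place 60 GB, 4 GB left
7 drives × 64 GB = 448 GB; used 383 GB; unused 65 GB.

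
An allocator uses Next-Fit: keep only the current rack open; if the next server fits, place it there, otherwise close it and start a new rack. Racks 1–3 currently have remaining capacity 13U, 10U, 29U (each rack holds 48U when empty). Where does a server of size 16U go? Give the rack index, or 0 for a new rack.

3

Next-Fit only looks at rack 3, which has 29U free.
16U fits there.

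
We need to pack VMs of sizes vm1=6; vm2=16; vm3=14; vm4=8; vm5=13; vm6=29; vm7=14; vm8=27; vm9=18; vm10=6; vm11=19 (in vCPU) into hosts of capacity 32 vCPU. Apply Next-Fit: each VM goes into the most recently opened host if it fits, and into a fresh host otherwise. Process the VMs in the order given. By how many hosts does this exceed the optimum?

2

Next-Fit: [6,16] [14,8] [13] [29] [14] [27] [18,6] [19] → 8 hosts.
Total size 170 vCPU; any packing needs at least ⌈170/32⌉ = 6 hosts.
An optimal packing achieves that bound: [29] [27] [19,13] [18,14] [16,14] [8,6,6] → 6 hosts.
Excess: 8 − 6 = 2.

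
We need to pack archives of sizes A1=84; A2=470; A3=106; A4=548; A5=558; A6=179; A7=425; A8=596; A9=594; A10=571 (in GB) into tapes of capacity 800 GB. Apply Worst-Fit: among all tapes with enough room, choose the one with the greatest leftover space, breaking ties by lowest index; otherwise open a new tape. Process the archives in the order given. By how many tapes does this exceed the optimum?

Worst-Fit: [84,470,106] [548,179] [558] [425] [596] [594] [571] → 7 tapes.
7 archives exceed 400 GB (half the capacity), and no two of those can share a tape, so at least 7 tapes are needed.
So 7 is already optimal.

0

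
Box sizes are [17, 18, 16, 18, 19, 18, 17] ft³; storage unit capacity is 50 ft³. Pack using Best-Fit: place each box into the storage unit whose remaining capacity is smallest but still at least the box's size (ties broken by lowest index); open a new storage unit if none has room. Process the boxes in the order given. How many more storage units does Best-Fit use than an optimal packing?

Best-Fit: [17,18] [16,18] [19,18] [17] → 4 storage units.
Total size 123 ft³; any packing needs at least ⌈123/50⌉ = 3 storage units.
An optimal packing achieves that bound: [19,18] [18,18] [17,17,16] → 3 storage units.
Excess: 4 − 3 = 1.

1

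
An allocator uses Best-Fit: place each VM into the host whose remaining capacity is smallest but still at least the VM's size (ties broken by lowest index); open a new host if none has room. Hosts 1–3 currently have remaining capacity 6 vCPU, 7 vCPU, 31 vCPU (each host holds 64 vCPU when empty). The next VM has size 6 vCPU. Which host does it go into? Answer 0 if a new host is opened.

1

Hosts with room: host 1 (6 vCPU), host 2 (7 vCPU), host 3 (31 vCPU).
Tightest fit is host 1 with 6 vCPU free.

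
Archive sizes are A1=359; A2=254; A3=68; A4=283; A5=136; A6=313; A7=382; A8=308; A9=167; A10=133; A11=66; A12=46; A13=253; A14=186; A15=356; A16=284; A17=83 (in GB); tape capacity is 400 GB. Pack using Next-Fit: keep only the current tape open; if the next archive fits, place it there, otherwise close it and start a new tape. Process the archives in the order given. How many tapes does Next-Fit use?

tape 1: place A1 (359 GB), 41 GB left
tape 2: place A2 (254 GB), 146 GB left
tape 2: place A3 (68 GB), 78 GB left
tape 3: place A4 (283 GB), 117 GB left
tape 4: place A5 (136 GB), 264 GB left
tape 5: place A6 (313 GB), 87 GB left
tape 6: place A7 (382 GB), 18 GB left
tape 7: place A8 (308 GB), 92 GB left
tape 8: place A9 (167 GB), 233 GB left
tape 8: place A10 (133 GB), 100 GB left
tape 8: place A11 (66 GB), 34 GB left
tape 9: place A12 (46 GB), 354 GB left
tape 9: place A13 (253 GB), 101 GB left
tape 10: place A14 (186 GB), 214 GB left
tape 11: place A15 (356 GB), 44 GB left
tape 12: place A16 (284 GB), 116 GB left
tape 12: place A17 (83 GB), 33 GB left
Final tapes: [359] [254,68] [283] [136] [313] [382] [308] [167,133,66] [46,253] [186] [356] [284,83].

12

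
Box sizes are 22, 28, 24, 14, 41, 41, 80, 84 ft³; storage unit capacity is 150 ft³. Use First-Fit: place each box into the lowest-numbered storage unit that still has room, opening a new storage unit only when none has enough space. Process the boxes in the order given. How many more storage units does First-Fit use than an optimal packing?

0

First-Fit: [22,28,24,14,41] [41,80] [84] → 3 storage units.
Total size 334 ft³; any packing needs at least ⌈334/150⌉ = 3 storage units.
So 3 is already optimal.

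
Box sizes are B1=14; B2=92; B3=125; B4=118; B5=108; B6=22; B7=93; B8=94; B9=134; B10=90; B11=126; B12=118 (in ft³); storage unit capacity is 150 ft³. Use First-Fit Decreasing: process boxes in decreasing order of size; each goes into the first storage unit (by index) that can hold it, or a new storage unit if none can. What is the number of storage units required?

10

Sorted descending: 134, 126, 125, 118, 118, 108, 94, 93, 92, 90, 22, 14.
134 ft³ → storage unit 1 (remaining 16 ft³)
126 ft³ → storage unit 2 (remaining 24 ft³)
125 ft³ → storage unit 3 (remaining 25 ft³)
118 ft³ → storage unit 4 (remaining 32 ft³)
118 ft³ → storage unit 5 (remaining 32 ft³)
108 ft³ → storage unit 6 (remaining 42 ft³)
94 ft³ → storage unit 7 (remaining 56 ft³)
93 ft³ → storage unit 8 (remaining 57 ft³)
92 ft³ → storage unit 9 (remaining 58 ft³)
90 ft³ → storage unit 10 (remaining 60 ft³)
22 ft³ → storage unit 2 (remaining 2 ft³)
14 ft³ → storage unit 1 (remaining 2 ft³)
Final storage units: [134,14] [126,22] [125] [118] [118] [108] [94] [93] [92] [90].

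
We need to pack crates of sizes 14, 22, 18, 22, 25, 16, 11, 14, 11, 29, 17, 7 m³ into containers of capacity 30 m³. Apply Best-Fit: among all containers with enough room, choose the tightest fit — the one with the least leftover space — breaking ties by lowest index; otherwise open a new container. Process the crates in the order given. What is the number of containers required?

8 containers

14 m³ → container 1 (remaining 16 m³)
22 m³ → container 2 (remaining 8 m³)
18 m³ → container 3 (remaining 12 m³)
22 m³ → container 4 (remaining 8 m³)
25 m³ → container 5 (remaining 5 m³)
16 m³ → container 1 (remaining 0 m³)
11 m³ → container 3 (remaining 1 m³)
14 m³ → container 6 (remaining 16 m³)
11 m³ → container 6 (remaining 5 m³)
29 m³ → container 7 (remaining 1 m³)
17 m³ → container 8 (remaining 13 m³)
7 m³ → container 2 (remaining 1 m³)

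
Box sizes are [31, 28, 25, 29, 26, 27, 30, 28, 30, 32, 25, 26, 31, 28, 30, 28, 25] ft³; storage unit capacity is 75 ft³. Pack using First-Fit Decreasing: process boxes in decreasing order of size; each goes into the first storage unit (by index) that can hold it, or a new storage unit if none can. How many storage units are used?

8 storage units

Sorted descending: 32, 31, 31, 30, 30, 30, 29, 28, 28, 28, 28, 27, 26, 26, 25, 25, 25.
32 ft³ → storage unit 1 (remaining 43 ft³)
31 ft³ → storage unit 1 (remaining 12 ft³)
31 ft³ → storage unit 2 (remaining 44 ft³)
30 ft³ → storage unit 2 (remaining 14 ft³)
30 ft³ → storage unit 3 (remaining 45 ft³)
30 ft³ → storage unit 3 (remaining 15 ft³)
29 ft³ → storage unit 4 (remaining 46 ft³)
28 ft³ → storage unit 4 (remaining 18 ft³)
28 ft³ → storage unit 5 (remaining 47 ft³)
28 ft³ → storage unit 5 (remaining 19 ft³)
28 ft³ → storage unit 6 (remaining 47 ft³)
27 ft³ → storage unit 6 (remaining 20 ft³)
26 ft³ → storage unit 7 (remaining 49 ft³)
26 ft³ → storage unit 7 (remaining 23 ft³)
25 ft³ → storage unit 8 (remaining 50 ft³)
25 ft³ → storage unit 8 (remaining 25 ft³)
25 ft³ → storage unit 8 (remaining 0 ft³)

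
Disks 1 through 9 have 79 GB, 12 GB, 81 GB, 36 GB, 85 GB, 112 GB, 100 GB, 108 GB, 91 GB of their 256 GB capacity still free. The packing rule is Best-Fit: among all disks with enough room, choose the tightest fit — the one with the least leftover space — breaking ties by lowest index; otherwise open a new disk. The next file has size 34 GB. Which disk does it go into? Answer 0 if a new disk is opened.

Disks with room: disk 1 (79 GB), disk 3 (81 GB), disk 4 (36 GB), disk 5 (85 GB), disk 6 (112 GB), disk 7 (100 GB), disk 8 (108 GB), disk 9 (91 GB).
Tightest fit is disk 4 with 36 GB free.

4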